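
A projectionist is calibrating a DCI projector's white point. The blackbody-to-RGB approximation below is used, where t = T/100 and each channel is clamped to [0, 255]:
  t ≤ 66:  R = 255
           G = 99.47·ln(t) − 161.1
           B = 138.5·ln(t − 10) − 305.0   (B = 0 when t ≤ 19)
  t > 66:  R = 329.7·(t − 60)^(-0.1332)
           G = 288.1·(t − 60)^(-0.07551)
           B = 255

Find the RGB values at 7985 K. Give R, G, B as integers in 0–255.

R=221, G=230, B=255

t = 7985/100 = 79.85; the t > 66 branch applies.
R = 329.7·(79.85 − 60)^(-0.1332) = 329.7·19.85^(-0.1332) = 329.7·0.67164 = 221.441.
G = 288.1·(79.85 − 60)^(-0.07551) = 288.1·19.85^(-0.07551) = 288.1·0.79801 = 229.906.
B = 255 by definition for t > 66.
Rounded: (221, 230, 255).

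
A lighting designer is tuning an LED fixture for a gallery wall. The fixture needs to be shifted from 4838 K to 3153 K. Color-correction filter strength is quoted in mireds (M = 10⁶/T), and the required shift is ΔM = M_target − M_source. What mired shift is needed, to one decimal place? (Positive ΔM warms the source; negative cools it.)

+110.5 mireds

M_source = 10⁶/4838 = 206.697; M_target = 10⁶/3153 = 317.158.
ΔM = 317.158 − 206.697 = 110.461 → +110.5 mireds, a warming shift.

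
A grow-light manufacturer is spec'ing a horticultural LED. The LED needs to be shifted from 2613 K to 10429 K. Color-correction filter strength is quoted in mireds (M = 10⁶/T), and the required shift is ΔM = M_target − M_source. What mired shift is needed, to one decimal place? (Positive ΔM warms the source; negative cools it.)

-286.8 mireds

M_source = 10⁶/2613 = 382.702; M_target = 10⁶/10429 = 95.886.
ΔM = 95.886 − 382.702 = -286.815 → -286.8 mireds, a cooling shift.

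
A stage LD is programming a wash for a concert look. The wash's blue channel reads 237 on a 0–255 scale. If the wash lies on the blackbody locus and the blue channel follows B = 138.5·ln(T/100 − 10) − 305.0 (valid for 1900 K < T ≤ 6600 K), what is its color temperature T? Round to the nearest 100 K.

ln(t − 10) = (237 + 305.0) / 138.5 = 3.9134.
t − 10 = e^3.9134 = 50.067, so t = 60.067.
T = 100·t = 6007 K → 6000 K to the nearest 100 K.

6000 K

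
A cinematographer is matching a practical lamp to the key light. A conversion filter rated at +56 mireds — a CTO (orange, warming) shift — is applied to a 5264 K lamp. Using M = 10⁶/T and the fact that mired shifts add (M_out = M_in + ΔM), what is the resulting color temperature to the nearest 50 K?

4050 K

M_in = 10⁶/5264 = 189.97 mireds.
M_out = 189.97 + (+56) = 245.97 mireds.
T_out = 10⁶/245.97 = 4065.5 K → 4050 K.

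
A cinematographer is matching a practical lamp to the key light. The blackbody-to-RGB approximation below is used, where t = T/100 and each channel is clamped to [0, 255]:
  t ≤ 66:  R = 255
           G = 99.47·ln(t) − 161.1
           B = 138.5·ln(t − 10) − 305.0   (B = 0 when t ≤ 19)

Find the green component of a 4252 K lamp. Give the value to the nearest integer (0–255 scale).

t = 4252/100 = 42.52; the t ≤ 66 branch applies.
G = 99.47·ln 42.52 − 161.1 = 99.47·3.7500 − 161.1 = 211.910.
Rounded: 212.

212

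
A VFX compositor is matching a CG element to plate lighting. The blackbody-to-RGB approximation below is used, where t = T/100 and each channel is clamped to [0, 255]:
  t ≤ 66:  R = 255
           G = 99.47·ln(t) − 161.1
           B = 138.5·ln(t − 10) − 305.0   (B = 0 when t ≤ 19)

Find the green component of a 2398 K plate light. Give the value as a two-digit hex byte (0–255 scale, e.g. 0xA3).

0x9B

t = 2398/100 = 23.98; the t ≤ 66 branch applies.
G = 99.47·ln 23.98 − 161.1 = 99.47·3.1772 − 161.1 = 154.938.
Rounded: 155; in hex, 0x9B.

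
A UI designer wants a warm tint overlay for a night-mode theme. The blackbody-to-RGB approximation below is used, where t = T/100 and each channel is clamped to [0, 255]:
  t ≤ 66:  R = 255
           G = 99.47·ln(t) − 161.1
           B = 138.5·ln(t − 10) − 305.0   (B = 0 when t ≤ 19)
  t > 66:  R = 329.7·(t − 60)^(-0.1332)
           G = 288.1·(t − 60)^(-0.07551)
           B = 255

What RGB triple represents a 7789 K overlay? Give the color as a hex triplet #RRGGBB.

#E1E8FF

t = 7789/100 = 77.89; the t > 66 branch applies.
R = 329.7·(77.89 − 60)^(-0.1332) = 329.7·17.89^(-0.1332) = 329.7·0.68101 = 224.528.
G = 288.1·(77.89 − 60)^(-0.07551) = 288.1·17.89^(-0.07551) = 288.1·0.80430 = 231.717.
B = 255 by definition for t > 66.
Rounded: (225, 232, 255).
In hex: #E1E8FF.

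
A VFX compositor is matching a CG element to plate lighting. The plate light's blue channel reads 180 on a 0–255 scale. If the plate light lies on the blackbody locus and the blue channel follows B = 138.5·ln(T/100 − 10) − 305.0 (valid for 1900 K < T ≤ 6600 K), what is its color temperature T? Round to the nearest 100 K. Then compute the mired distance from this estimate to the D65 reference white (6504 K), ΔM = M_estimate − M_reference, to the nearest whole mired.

ln(t − 10) = (180 + 305.0) / 138.5 = 3.5018.
t − 10 = e^3.5018 = 33.175, so t = 43.175.
T = 100·t = 4318 K → 4300 K to the nearest 100 K.
M_estimate = 10⁶/4300 = 232.56; M_reference = 10⁶/6504 = 153.75.
ΔM = 232.56 − 153.75 = 78.81 → +79 mireds.

+79 mireds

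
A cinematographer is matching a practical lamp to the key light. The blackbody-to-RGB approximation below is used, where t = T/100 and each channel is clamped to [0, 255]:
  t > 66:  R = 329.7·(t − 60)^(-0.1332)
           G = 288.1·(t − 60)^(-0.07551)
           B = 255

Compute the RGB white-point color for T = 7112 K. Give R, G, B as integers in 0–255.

t = 7112/100 = 71.12; the t > 66 branch applies.
R = 329.7·(71.12 − 60)^(-0.1332) = 329.7·11.12^(-0.1332) = 329.7·0.72554 = 239.209.
G = 288.1·(71.12 − 60)^(-0.07551) = 288.1·11.12^(-0.07551) = 288.1·0.83370 = 240.188.
B = 255 by definition for t > 66.
Rounded: (239, 240, 255).

R=239, G=240, B=255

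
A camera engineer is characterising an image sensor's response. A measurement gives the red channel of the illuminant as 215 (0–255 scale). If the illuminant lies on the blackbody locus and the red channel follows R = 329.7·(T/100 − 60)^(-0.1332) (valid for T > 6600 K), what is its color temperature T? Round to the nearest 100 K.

(t − 60)^(-0.1332) = 215/329.7 = 0.65211.
t − 60 = 0.65211^(1/-0.1332) = 0.65211^(-7.508) = 24.774, so t = 84.774.
T = 100·t = 8477 K → 8500 K to the nearest 100 K.

8500 K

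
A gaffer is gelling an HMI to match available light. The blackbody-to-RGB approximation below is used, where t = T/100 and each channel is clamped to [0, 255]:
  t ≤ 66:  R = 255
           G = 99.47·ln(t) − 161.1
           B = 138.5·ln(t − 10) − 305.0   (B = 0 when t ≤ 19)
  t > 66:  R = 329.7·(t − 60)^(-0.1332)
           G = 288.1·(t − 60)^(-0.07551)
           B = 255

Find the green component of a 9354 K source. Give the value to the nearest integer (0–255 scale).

221

t = 9354/100 = 93.54; the t > 66 branch applies.
G = 288.1·(93.54 − 60)^(-0.07551) = 288.1·33.54^(-0.07551) = 288.1·0.76702 = 220.977.
Rounded: 221.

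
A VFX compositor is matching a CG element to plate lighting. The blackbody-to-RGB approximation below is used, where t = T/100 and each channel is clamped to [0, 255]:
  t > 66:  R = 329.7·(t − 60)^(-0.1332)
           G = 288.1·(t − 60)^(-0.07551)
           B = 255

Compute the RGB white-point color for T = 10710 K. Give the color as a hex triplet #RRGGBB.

t = 10710/100 = 107.1; the t > 66 branch applies.
R = 329.7·(107.1 − 60)^(-0.1332) = 329.7·47.1^(-0.1332) = 329.7·0.59862 = 197.366.
G = 288.1·(107.1 − 60)^(-0.07551) = 288.1·47.1^(-0.07551) = 288.1·0.74760 = 215.384.
B = 255 by definition for t > 66.
Rounded: (197, 215, 255).
In hex: #C5D7FF.

#C5D7FF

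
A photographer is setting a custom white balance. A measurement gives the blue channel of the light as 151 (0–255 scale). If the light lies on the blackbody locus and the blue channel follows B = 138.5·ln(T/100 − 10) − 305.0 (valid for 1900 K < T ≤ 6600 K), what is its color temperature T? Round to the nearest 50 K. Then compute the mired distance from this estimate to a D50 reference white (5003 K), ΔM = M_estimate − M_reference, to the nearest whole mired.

ln(t − 10) = (151 + 305.0) / 138.5 = 3.2924.
t − 10 = e^3.2924 = 26.908, so t = 36.908.
T = 100·t = 3691 K → 3700 K to the nearest 50 K.
M_estimate = 10⁶/3700 = 270.27; M_reference = 10⁶/5003 = 199.88.
ΔM = 270.27 − 199.88 = 70.39 → +70 mireds.

+70 mireds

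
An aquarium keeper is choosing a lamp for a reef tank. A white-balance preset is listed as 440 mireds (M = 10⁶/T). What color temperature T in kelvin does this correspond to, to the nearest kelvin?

2273 K

T = 10⁶ / 440 = 2272.73 K → 2273 K.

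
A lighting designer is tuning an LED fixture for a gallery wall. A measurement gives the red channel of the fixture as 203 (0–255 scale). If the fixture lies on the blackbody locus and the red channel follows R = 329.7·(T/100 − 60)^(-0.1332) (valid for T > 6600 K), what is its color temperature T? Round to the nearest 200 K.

9800 K

(t − 60)^(-0.1332) = 203/329.7 = 0.61571.
t − 60 = 0.61571^(1/-0.1332) = 0.61571^(-7.508) = 38.129, so t = 98.129.
T = 100·t = 9813 K → 9800 K to the nearest 200 K.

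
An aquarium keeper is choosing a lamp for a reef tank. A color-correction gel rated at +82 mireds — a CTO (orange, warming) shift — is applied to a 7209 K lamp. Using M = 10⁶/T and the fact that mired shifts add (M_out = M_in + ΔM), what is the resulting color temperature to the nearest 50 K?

4550 K

M_in = 10⁶/7209 = 138.72 mireds.
M_out = 138.72 + (+82) = 220.72 mireds.
T_out = 10⁶/220.72 = 4530.7 K → 4550 K.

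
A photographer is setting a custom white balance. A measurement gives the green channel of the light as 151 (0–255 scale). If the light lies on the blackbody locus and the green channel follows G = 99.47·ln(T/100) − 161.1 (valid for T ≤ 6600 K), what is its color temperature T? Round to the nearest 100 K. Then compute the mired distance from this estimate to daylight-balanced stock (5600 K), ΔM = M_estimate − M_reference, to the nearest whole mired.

ln t = (151 + 161.1) / 99.47 = 3.1376.
t = e^3.1376 = 23.049.
T = 100·t = 2305 K → 2300 K to the nearest 100 K.
M_estimate = 10⁶/2300 = 434.78; M_reference = 10⁶/5600 = 178.57.
ΔM = 434.78 − 178.57 = 256.21 → +256 mireds.

+256 mireds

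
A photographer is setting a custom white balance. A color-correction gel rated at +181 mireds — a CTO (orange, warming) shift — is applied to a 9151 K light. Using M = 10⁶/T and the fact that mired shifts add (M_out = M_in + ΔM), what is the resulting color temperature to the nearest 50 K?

3450 K

M_in = 10⁶/9151 = 109.28 mireds.
M_out = 109.28 + (+181) = 290.28 mireds.
T_out = 10⁶/290.28 = 3445.0 K → 3450 K.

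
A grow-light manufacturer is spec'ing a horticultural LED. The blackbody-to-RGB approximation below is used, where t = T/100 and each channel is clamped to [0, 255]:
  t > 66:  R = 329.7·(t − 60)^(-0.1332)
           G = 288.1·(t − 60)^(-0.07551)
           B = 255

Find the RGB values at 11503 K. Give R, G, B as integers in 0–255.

R=193, G=213, B=255

t = 11503/100 = 115.03; the t > 66 branch applies.
R = 329.7·(115.03 − 60)^(-0.1332) = 329.7·55.03^(-0.1332) = 329.7·0.58634 = 193.317.
G = 288.1·(115.03 − 60)^(-0.07551) = 288.1·55.03^(-0.07551) = 288.1·0.73887 = 212.868.
B = 255 by definition for t > 66.
Rounded: (193, 213, 255).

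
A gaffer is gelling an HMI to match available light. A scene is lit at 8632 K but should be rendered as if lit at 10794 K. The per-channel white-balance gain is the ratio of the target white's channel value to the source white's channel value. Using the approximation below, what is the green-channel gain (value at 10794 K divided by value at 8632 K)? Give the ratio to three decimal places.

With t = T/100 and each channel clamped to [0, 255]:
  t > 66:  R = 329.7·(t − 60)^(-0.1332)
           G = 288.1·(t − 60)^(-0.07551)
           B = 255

0.956

At 8632 K (t = 86.32):
  G = 288.1·(86.32 − 60)^(-0.07551) = 288.1·26.32^(-0.07551) = 288.1·0.78119 = 225.060.
At 10794 K (t = 107.94):
  G = 288.1·(107.94 − 60)^(-0.07551) = 288.1·47.94^(-0.07551) = 288.1·0.74660 = 215.097.
Gain = 215.097 / 225.060 = 0.9557 → 0.956.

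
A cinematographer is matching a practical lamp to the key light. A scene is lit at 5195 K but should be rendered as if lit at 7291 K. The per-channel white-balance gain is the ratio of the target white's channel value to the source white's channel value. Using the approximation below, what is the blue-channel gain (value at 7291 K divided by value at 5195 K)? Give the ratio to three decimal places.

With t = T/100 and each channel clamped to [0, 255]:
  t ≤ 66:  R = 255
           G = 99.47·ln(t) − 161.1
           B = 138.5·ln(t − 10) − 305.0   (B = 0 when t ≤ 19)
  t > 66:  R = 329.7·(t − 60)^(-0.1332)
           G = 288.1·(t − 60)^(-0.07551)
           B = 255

At 5195 K (t = 51.95):
  B = 138.5·ln(51.95 − 10) − 305.0 = 138.5·ln 41.95 − 305.0 = 138.5·3.7365 − 305.0 = 212.502.
At 7291 K (t = 72.91):
  B = 255 by definition for t > 66.
Gain = 255.000 / 212.502 = 1.2000 → 1.200.

1.200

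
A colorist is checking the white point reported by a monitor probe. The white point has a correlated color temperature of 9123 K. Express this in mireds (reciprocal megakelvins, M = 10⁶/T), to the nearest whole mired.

110 mireds

M = 10⁶ / 9123 = 109.613 → 110 mireds.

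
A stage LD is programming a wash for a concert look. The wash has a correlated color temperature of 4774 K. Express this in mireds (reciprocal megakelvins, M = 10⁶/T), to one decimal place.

209.5 mireds

M = 10⁶ / 4774 = 209.468 → 209.5 mireds.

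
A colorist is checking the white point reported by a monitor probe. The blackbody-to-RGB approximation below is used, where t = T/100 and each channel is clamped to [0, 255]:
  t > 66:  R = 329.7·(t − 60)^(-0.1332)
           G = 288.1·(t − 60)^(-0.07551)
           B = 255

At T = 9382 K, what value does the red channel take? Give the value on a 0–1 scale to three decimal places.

0.809

t = 9382/100 = 93.82; the t > 66 branch applies.
R = 329.7·(93.82 − 60)^(-0.1332) = 329.7·33.82^(-0.1332) = 329.7·0.62562 = 206.269.
On a 0–1 scale: 206.269/255 = 0.8089 → 0.809.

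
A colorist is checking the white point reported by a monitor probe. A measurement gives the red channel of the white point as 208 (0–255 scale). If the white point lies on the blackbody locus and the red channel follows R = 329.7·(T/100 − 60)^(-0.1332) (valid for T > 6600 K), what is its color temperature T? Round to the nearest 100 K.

9200 K

(t − 60)^(-0.1332) = 208/329.7 = 0.63088.
t − 60 = 0.63088^(1/-0.1332) = 0.63088^(-7.508) = 31.763, so t = 91.763.
T = 100·t = 9176 K → 9200 K to the nearest 100 K.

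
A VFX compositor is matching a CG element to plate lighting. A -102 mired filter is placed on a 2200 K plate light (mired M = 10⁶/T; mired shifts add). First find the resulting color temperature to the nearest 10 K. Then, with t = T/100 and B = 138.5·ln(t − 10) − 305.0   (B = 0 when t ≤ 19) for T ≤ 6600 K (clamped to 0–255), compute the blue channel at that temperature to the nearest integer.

M_in = 10⁶/2200 = 454.55; M_out = 454.55 + (-102) = 352.55.
T_out = 10⁶/352.55 = 2836.5 K → 2840 K; t = 28.4.
B = 138.5·ln(28.4 − 10) − 305.0 = 138.5·ln 18.4 − 305.0 = 138.5·2.9124 − 305.0 = 98.361.
Rounded: 98.

98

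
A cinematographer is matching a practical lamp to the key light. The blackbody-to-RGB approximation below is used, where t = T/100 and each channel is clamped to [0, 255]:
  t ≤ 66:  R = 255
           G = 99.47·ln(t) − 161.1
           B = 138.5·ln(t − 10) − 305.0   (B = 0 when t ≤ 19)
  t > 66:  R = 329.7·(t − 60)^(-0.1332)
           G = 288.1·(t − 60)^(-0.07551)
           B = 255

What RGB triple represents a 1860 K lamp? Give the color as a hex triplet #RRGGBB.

t = 1860/100 = 18.6; the t ≤ 66 branch applies.
R = 255 by definition for t ≤ 66.
G = 99.47·ln 18.6 − 161.1 = 99.47·2.9232 − 161.1 = 129.667.
t = 18.6 ≤ 19, so B = 0.
Rounded: (255, 130, 0).
In hex: #FF8200.

#FF8200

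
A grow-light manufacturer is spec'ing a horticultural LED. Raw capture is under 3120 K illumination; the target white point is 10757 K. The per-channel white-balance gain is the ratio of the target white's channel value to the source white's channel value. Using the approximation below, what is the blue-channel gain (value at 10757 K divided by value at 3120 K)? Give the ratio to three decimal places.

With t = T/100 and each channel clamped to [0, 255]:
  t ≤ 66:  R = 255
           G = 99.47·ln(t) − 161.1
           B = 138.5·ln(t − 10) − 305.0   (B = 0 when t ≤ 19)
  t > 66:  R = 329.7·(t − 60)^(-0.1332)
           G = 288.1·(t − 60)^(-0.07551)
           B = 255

2.161

At 3120 K (t = 31.2):
  B = 138.5·ln(31.2 − 10) − 305.0 = 138.5·ln 21.2 − 305.0 = 138.5·3.0540 − 305.0 = 117.979.
At 10757 K (t = 107.57):
  B = 255 by definition for t > 66.
Gain = 255.000 / 117.979 = 2.1614 → 2.161.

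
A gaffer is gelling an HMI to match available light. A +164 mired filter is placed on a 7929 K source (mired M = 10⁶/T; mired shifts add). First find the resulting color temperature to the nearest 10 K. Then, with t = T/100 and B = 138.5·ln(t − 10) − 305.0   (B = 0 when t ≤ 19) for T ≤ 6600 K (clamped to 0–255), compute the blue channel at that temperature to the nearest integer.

138

M_in = 10⁶/7929 = 126.12; M_out = 126.12 + (+164) = 290.12.
T_out = 10⁶/290.12 = 3446.9 K → 3450 K; t = 34.5.
B = 138.5·ln(34.5 − 10) − 305.0 = 138.5·ln 24.5 − 305.0 = 138.5·3.1987 − 305.0 = 138.016.
Rounded: 138.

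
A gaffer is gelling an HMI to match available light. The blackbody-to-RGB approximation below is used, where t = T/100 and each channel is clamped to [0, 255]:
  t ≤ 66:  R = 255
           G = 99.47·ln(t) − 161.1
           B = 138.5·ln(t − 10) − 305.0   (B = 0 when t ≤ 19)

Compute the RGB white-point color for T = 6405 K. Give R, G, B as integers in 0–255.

R=255, G=253, B=248

t = 6405/100 = 64.05; the t ≤ 66 branch applies.
R = 255 by definition for t ≤ 66.
G = 99.47·ln 64.05 − 161.1 = 99.47·4.1597 − 161.1 = 252.662.
B = 138.5·ln(64.05 − 10) − 305.0 = 138.5·ln 54.05 − 305.0 = 138.5·3.9899 − 305.0 = 247.602.
Rounded: (255, 253, 248).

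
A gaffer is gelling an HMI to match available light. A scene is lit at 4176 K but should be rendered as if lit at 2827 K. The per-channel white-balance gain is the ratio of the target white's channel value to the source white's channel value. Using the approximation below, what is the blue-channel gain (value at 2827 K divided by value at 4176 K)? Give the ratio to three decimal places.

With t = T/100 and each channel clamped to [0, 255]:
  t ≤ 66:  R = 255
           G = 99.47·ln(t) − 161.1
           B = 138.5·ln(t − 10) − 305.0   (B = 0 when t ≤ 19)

0.560

At 4176 K (t = 41.76):
  B = 138.5·ln(41.76 − 10) − 305.0 = 138.5·ln 31.76 − 305.0 = 138.5·3.4582 − 305.0 = 173.962.
At 2827 K (t = 28.27):
  B = 138.5·ln(28.27 − 10) − 305.0 = 138.5·ln 18.27 − 305.0 = 138.5·2.9053 − 305.0 = 97.379.
Gain = 97.379 / 173.962 = 0.5598 → 0.560.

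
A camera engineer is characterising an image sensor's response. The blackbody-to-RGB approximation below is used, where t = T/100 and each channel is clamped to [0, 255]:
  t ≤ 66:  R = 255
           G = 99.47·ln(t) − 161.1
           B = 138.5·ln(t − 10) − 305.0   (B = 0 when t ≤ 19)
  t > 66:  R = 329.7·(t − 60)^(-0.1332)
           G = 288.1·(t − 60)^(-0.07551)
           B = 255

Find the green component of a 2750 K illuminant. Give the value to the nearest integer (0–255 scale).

169

t = 2750/100 = 27.5; the t ≤ 66 branch applies.
G = 99.47·ln 27.5 − 161.1 = 99.47·3.3142 − 161.1 = 168.562.
Rounded: 169.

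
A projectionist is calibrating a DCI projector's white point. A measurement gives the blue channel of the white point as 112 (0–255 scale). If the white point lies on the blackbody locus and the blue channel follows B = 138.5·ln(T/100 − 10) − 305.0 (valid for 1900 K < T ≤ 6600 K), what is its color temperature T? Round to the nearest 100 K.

ln(t − 10) = (112 + 305.0) / 138.5 = 3.0108.
t − 10 = e^3.0108 = 20.304, so t = 30.304.
T = 100·t = 3030 K → 3000 K to the nearest 100 K.

3000 K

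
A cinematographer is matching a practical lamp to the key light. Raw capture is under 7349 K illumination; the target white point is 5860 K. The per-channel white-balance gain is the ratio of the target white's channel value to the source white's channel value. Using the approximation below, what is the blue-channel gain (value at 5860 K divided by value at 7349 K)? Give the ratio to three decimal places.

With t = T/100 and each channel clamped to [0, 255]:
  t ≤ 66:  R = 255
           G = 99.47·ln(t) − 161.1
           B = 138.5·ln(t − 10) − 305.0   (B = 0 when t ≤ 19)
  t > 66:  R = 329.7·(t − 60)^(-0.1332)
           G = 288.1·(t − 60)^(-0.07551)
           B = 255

At 7349 K (t = 73.49):
  B = 255 by definition for t > 66.
At 5860 K (t = 58.6):
  B = 138.5·ln(58.6 − 10) − 305.0 = 138.5·ln 48.6 − 305.0 = 138.5·3.8836 − 305.0 = 232.882.
Gain = 232.882 / 255.000 = 0.9133 → 0.913.

0.913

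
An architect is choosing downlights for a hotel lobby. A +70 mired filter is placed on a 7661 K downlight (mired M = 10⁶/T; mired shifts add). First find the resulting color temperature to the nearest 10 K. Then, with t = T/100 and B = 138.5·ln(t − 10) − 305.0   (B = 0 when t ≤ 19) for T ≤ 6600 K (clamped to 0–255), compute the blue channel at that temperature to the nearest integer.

M_in = 10⁶/7661 = 130.53; M_out = 130.53 + (+70) = 200.53.
T_out = 10⁶/200.53 = 4986.8 K → 4990 K; t = 49.9.
B = 138.5·ln(49.9 − 10) − 305.0 = 138.5·ln 39.9 − 305.0 = 138.5·3.6864 − 305.0 = 205.563.
Rounded: 206.

206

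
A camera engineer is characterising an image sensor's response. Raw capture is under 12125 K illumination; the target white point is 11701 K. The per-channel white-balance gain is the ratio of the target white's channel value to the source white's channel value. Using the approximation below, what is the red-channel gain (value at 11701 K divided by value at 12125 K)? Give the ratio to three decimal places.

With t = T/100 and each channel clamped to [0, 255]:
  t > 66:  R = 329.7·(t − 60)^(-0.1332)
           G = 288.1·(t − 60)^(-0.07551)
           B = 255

1.010

At 12125 K (t = 121.25):
  R = 329.7·(121.25 − 60)^(-0.1332) = 329.7·61.25^(-0.1332) = 329.7·0.57804 = 190.580.
At 11701 K (t = 117.01):
  R = 329.7·(117.01 − 60)^(-0.1332) = 329.7·57.01^(-0.1332) = 329.7·0.58359 = 192.409.
Gain = 192.409 / 190.580 = 1.0096 → 1.010.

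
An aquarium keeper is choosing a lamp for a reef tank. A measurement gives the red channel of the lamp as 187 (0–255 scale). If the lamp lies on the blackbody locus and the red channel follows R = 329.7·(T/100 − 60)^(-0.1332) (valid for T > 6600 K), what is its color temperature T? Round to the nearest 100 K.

(t − 60)^(-0.1332) = 187/329.7 = 0.56718.
t − 60 = 0.56718^(1/-0.1332) = 0.56718^(-7.508) = 70.620, so t = 130.620.
T = 100·t = 13062 K → 13100 K to the nearest 100 K.

13100 K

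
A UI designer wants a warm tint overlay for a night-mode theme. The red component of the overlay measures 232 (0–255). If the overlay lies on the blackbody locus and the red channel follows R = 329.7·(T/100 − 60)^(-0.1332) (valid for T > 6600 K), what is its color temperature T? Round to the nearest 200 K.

(t − 60)^(-0.1332) = 232/329.7 = 0.70367.
t − 60 = 0.70367^(1/-0.1332) = 0.70367^(-7.508) = 13.992, so t = 73.992.
T = 100·t = 7399 K → 7400 K to the nearest 200 K.

7400 K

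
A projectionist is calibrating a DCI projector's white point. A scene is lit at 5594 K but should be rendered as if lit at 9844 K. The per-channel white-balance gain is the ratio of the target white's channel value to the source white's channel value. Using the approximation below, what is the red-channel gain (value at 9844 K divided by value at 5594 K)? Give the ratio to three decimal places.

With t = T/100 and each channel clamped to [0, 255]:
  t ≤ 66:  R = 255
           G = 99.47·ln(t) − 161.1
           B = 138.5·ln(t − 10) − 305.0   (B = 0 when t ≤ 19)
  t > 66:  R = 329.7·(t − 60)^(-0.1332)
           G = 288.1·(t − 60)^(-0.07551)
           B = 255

At 5594 K (t = 55.94):
  R = 255 by definition for t ≤ 66.
At 9844 K (t = 98.44):
  R = 329.7·(98.44 − 60)^(-0.1332) = 329.7·38.44^(-0.1332) = 329.7·0.61504 = 202.780.
Gain = 202.780 / 255.000 = 0.7952 → 0.795.

0.795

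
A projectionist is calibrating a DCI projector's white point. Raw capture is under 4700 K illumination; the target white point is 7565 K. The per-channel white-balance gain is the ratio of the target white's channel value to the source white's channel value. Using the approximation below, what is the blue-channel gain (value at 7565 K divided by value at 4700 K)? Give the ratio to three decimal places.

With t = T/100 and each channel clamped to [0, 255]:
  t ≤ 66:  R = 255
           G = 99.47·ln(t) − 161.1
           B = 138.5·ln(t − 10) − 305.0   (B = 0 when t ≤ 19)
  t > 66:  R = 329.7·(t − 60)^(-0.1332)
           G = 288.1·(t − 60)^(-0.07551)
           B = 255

At 4700 K (t = 47):
  B = 138.5·ln(47 − 10) − 305.0 = 138.5·ln 37 − 305.0 = 138.5·3.6109 − 305.0 = 195.112.
At 7565 K (t = 75.65):
  B = 255 by definition for t > 66.
Gain = 255.000 / 195.112 = 1.3069 → 1.307.

1.307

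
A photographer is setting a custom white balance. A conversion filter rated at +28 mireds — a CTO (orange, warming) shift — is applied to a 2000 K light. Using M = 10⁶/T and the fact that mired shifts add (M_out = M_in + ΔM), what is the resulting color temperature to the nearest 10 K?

M_in = 10⁶/2000 = 500.00 mireds.
M_out = 500.00 + (+28) = 528.00 mireds.
T_out = 10⁶/528.00 = 1893.9 K → 1890 K.

1890 K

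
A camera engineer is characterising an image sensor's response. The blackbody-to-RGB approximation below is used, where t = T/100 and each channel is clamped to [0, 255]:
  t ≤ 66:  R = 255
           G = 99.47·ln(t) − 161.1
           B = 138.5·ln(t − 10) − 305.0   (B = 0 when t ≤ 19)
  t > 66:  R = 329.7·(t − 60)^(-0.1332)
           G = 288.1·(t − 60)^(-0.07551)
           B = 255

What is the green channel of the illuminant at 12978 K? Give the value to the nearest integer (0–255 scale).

t = 12978/100 = 129.78; the t > 66 branch applies.
G = 288.1·(129.78 − 60)^(-0.07551) = 288.1·69.78^(-0.07551) = 288.1·0.72574 = 209.085.
Rounded: 209.

209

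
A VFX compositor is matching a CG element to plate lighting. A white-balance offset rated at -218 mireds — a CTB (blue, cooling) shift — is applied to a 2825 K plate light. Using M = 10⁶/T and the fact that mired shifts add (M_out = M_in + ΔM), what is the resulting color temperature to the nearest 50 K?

7350 K

M_in = 10⁶/2825 = 353.98 mireds.
M_out = 353.98 + (-218) = 135.98 mireds.
T_out = 10⁶/135.98 = 7353.9 K → 7350 K.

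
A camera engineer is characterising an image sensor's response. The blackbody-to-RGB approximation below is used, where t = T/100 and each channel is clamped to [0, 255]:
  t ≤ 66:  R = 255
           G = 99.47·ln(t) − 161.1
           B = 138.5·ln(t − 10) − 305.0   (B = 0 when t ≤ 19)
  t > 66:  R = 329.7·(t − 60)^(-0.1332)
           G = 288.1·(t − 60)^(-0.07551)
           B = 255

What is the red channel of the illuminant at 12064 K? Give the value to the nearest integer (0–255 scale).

t = 12064/100 = 120.64; the t > 66 branch applies.
R = 329.7·(120.64 − 60)^(-0.1332) = 329.7·60.64^(-0.1332) = 329.7·0.57881 = 190.834.
Rounded: 191.

191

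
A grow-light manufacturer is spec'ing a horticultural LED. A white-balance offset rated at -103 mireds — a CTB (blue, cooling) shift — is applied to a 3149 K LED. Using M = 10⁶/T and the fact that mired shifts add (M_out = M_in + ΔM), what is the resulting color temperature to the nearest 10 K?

M_in = 10⁶/3149 = 317.56 mireds.
M_out = 317.56 + (-103) = 214.56 mireds.
T_out = 10⁶/214.56 = 4660.7 K → 4660 K.

4660 K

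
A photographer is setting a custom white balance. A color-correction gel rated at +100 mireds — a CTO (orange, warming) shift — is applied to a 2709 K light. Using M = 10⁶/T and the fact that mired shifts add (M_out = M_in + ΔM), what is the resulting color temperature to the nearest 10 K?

2130 K

M_in = 10⁶/2709 = 369.14 mireds.
M_out = 369.14 + (+100) = 469.14 mireds.
T_out = 10⁶/469.14 = 2131.6 K → 2130 K.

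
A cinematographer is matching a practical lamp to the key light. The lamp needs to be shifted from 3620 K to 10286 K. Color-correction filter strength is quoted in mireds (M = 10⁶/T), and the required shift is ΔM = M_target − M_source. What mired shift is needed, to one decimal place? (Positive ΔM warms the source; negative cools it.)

-179.0 mireds

M_source = 10⁶/3620 = 276.243; M_target = 10⁶/10286 = 97.220.
ΔM = 97.220 − 276.243 = -179.024 → -179.0 mireds, a cooling shift.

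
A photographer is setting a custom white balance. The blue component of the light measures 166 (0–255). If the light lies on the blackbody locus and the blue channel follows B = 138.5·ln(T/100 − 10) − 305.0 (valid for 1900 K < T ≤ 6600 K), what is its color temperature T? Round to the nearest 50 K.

ln(t − 10) = (166 + 305.0) / 138.5 = 3.4007.
t − 10 = e^3.4007 = 29.986, so t = 39.986.
T = 100·t = 3999 K → 4000 K to the nearest 50 K.

4000 K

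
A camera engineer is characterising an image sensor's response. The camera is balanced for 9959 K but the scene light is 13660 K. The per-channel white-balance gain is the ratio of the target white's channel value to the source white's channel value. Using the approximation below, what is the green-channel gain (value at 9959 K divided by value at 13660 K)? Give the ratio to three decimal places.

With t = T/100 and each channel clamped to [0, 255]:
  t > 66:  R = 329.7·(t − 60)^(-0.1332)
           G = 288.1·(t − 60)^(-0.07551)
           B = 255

1.051

At 13660 K (t = 136.6):
  G = 288.1·(136.6 − 60)^(-0.07551) = 288.1·76.6^(-0.07551) = 288.1·0.72065 = 207.618.
At 9959 K (t = 99.59):
  G = 288.1·(99.59 − 60)^(-0.07551) = 288.1·39.59^(-0.07551) = 288.1·0.75747 = 218.228.
Gain = 218.228 / 207.618 = 1.0511 → 1.051.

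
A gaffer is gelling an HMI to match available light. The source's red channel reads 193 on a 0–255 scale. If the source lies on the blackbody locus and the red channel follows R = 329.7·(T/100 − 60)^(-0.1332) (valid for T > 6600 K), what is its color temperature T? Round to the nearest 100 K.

(t − 60)^(-0.1332) = 193/329.7 = 0.58538.
t − 60 = 0.58538^(1/-0.1332) = 0.58538^(-7.508) = 55.713, so t = 115.713.
T = 100·t = 11571 K → 11600 K to the nearest 100 K.

11600 K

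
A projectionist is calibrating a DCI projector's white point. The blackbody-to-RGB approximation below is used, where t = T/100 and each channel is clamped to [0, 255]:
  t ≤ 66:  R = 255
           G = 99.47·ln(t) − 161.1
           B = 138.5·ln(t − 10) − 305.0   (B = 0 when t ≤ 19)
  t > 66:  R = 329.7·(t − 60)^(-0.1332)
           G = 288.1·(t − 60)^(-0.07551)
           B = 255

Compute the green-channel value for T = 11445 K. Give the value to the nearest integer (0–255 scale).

213

t = 11445/100 = 114.45; the t > 66 branch applies.
G = 288.1·(114.45 − 60)^(-0.07551) = 288.1·54.45^(-0.07551) = 288.1·0.73946 = 213.038.
Rounded: 213.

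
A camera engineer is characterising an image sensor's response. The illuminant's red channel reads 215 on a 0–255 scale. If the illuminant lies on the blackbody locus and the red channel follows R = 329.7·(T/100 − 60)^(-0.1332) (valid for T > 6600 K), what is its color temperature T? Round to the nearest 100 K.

(t − 60)^(-0.1332) = 215/329.7 = 0.65211.
t − 60 = 0.65211^(1/-0.1332) = 0.65211^(-7.508) = 24.774, so t = 84.774.
T = 100·t = 8477 K → 8500 K to the nearest 100 K.

8500 K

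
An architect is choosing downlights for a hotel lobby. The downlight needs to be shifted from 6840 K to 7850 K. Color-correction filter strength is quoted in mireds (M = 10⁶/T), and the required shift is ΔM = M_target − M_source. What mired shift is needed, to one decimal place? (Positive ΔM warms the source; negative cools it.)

M_source = 10⁶/6840 = 146.199; M_target = 10⁶/7850 = 127.389.
ΔM = 127.389 − 146.199 = -18.810 → -18.8 mireds, a cooling shift.

-18.8 mireds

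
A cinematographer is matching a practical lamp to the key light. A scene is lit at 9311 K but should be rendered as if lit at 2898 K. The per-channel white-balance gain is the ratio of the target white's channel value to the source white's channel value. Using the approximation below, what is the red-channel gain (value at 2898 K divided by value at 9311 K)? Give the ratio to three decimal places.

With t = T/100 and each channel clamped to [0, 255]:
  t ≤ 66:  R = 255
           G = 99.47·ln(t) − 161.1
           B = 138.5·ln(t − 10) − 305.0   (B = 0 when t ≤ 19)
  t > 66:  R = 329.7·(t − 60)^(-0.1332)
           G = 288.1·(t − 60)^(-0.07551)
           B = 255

At 9311 K (t = 93.11):
  R = 329.7·(93.11 − 60)^(-0.1332) = 329.7·33.11^(-0.1332) = 329.7·0.62740 = 206.852.
At 2898 K (t = 28.98):
  R = 255 by definition for t ≤ 66.
Gain = 255.000 / 206.852 = 1.2328 → 1.233.

1.233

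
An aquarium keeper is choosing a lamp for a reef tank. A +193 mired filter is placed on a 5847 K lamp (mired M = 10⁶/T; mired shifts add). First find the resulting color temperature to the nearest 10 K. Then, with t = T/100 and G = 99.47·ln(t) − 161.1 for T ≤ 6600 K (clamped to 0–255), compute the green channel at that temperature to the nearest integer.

169

M_in = 10⁶/5847 = 171.03; M_out = 171.03 + (+193) = 364.03.
T_out = 10⁶/364.03 = 2747.0 K → 2750 K; t = 27.5.
G = 99.47·ln 27.5 − 161.1 = 99.47·3.3142 − 161.1 = 168.562.
Rounded: 169.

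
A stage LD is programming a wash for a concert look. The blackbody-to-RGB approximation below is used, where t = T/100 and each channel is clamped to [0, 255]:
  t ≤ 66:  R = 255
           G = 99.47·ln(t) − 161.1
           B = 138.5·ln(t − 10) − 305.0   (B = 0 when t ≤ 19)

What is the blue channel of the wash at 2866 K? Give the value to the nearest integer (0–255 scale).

100

t = 2866/100 = 28.66; the t ≤ 66 branch applies.
B = 138.5·ln(28.66 − 10) − 305.0 = 138.5·ln 18.66 − 305.0 = 138.5·2.9264 − 305.0 = 100.304.
Rounded: 100.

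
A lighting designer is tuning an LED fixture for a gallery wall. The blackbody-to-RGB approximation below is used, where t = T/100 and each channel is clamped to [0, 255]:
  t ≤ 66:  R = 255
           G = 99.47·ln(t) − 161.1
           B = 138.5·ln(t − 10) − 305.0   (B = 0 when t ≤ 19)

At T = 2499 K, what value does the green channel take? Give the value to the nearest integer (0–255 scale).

t = 2499/100 = 24.99; the t ≤ 66 branch applies.
G = 99.47·ln 24.99 − 161.1 = 99.47·3.2185 − 161.1 = 159.042.
Rounded: 159.

159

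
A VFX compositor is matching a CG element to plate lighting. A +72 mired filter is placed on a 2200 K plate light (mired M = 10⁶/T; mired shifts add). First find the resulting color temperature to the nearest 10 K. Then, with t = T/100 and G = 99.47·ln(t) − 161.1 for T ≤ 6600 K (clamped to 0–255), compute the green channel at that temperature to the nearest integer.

M_in = 10⁶/2200 = 454.55; M_out = 454.55 + (+72) = 526.55.
T_out = 10⁶/526.55 = 1899.2 K → 1900 K; t = 19.
G = 99.47·ln 19 − 161.1 = 99.47·2.9444 − 161.1 = 131.783.
Rounded: 132.

132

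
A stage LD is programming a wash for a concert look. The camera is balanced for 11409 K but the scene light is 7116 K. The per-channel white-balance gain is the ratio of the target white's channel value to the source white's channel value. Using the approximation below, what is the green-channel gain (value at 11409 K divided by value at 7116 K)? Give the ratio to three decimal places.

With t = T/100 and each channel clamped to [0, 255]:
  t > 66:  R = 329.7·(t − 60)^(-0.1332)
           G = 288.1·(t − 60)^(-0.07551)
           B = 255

0.888

At 7116 K (t = 71.16):
  G = 288.1·(71.16 − 60)^(-0.07551) = 288.1·11.16^(-0.07551) = 288.1·0.83347 = 240.123.
At 11409 K (t = 114.09):
  G = 288.1·(114.09 − 60)^(-0.07551) = 288.1·54.09^(-0.07551) = 288.1·0.73983 = 213.145.
Gain = 213.145 / 240.123 = 0.8876 → 0.888.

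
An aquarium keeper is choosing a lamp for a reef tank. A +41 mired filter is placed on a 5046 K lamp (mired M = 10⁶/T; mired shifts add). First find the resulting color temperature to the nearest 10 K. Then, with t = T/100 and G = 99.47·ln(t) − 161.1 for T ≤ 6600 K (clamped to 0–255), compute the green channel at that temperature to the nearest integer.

210

M_in = 10⁶/5046 = 198.18; M_out = 198.18 + (+41) = 239.18.
T_out = 10⁶/239.18 = 4181.0 K → 4180 K; t = 41.8.
G = 99.47·ln 41.8 − 161.1 = 99.47·3.7329 − 161.1 = 210.211.
Rounded: 210.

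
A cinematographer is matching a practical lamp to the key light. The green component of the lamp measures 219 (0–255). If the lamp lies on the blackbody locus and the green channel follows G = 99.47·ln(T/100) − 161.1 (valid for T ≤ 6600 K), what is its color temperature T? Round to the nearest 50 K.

ln t = (219 + 161.1) / 99.47 = 3.8213.
t = e^3.8213 = 45.661.
T = 100·t = 4566 K → 4550 K to the nearest 50 K.

4550 K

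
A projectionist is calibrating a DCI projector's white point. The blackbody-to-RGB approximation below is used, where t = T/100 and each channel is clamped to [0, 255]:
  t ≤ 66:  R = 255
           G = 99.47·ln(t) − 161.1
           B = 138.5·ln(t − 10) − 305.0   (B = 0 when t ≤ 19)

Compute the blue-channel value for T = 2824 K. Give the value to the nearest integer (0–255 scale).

97

t = 2824/100 = 28.24; the t ≤ 66 branch applies.
B = 138.5·ln(28.24 − 10) − 305.0 = 138.5·ln 18.24 − 305.0 = 138.5·2.9036 − 305.0 = 97.151.
Rounded: 97.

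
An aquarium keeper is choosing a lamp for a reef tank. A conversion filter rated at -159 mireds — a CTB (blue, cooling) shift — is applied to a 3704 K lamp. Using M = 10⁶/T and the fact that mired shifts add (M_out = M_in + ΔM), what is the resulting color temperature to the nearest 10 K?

9010 K

M_in = 10⁶/3704 = 269.98 mireds.
M_out = 269.98 + (-159) = 110.98 mireds.
T_out = 10⁶/110.98 = 9010.8 K → 9010 K.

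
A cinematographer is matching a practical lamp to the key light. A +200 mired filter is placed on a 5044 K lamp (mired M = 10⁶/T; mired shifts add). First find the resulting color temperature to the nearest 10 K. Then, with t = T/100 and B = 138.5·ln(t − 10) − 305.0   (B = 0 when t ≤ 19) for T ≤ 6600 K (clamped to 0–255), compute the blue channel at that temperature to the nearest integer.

71

M_in = 10⁶/5044 = 198.26; M_out = 198.26 + (+200) = 398.26.
T_out = 10⁶/398.26 = 2511.0 K → 2510 K; t = 25.1.
B = 138.5·ln(25.1 − 10) − 305.0 = 138.5·ln 15.1 − 305.0 = 138.5·2.7147 − 305.0 = 70.985.
Rounded: 71.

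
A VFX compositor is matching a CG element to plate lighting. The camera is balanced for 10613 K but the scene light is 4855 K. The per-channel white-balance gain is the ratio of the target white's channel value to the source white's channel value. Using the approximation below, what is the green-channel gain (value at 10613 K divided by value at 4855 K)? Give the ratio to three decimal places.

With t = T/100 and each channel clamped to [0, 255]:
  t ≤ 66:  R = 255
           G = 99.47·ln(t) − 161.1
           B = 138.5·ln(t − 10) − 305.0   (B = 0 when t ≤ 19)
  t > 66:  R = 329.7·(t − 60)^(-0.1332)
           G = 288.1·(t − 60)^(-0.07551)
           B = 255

At 4855 K (t = 48.55):
  G = 99.47·ln 48.55 − 161.1 = 99.47·3.8826 − 161.1 = 225.102.
At 10613 K (t = 106.13):
  G = 288.1·(106.13 − 60)^(-0.07551) = 288.1·46.13^(-0.07551) = 288.1·0.74878 = 215.723.
Gain = 215.723 / 225.102 = 0.9583 → 0.958.

0.958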